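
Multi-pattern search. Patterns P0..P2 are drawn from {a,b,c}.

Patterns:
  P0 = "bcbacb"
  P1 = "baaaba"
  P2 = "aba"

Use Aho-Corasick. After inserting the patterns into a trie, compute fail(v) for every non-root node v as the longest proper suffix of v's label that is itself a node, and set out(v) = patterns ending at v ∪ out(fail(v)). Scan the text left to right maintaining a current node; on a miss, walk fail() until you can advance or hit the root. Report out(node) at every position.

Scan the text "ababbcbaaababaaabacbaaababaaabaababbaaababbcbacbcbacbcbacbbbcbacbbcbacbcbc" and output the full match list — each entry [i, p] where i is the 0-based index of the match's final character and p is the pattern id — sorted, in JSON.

Build automaton:
Trie nodes:
  0='ε' goto a→12 b→1
  1='b' goto a→7 c→2
  2='bc' goto b→3
  3='bcb' goto a→4
  4='bcba' goto c→5
  5='bcbac' goto b→6
  6='bcbacb' goto ·  [P0 ends]
  7='ba' goto a→8
  8='baa' goto a→9
  9='baaa' goto b→10
  10='baaab' goto a→11
  11='baaaba' goto ·  [P1 ends]
  12='a' goto b→13
  13='ab' goto a→14
  14='aba' goto ·  [P2 ends]

Failure links (BFS by depth):
  fail(1) 'b': from fail(0)=0 chase 'b': 0 ⇒ 0;  out=∅∪out(0)=∅
  fail(12) 'a': from fail(0)=0 chase 'a': 0 ⇒ 0;  out=∅∪out(0)=∅
  fail(2) 'bc': from fail(1)=0 chase 'c': 0 ⇒ 0;  out=∅∪out(0)=∅
  fail(7) 'ba': from fail(1)=0 chase 'a': 0 ⇒ 12;  out=∅∪out(12)=∅
  fail(13) 'ab': from fail(12)=0 chase 'b': 0 ⇒ 1;  out=∅∪out(1)=∅
  fail(3) 'bcb': from fail(2)=0 chase 'b': 0 ⇒ 1;  out=∅∪out(1)=∅
  fail(8) 'baa': from fail(7)=12 chase 'a': 12→0 ⇒ 12;  out=∅∪out(12)=∅
  fail(14) 'aba': from fail(13)=1 chase 'a': 1 ⇒ 7;  out={2}∪out(7)={2}
  fail(4) 'bcba': from fail(3)=1 chase 'a': 1 ⇒ 7;  out=∅∪out(7)=∅
  fail(9) 'baaa': from fail(8)=12 chase 'a': 12→0 ⇒ 12;  out=∅∪out(12)=∅
  fail(5) 'bcbac': from fail(4)=7 chase 'c': 7→12→0 ⇒ 0;  out=∅∪out(0)=∅
  fail(10) 'baaab': from fail(9)=12 chase 'b': 12 ⇒ 13;  out=∅∪out(13)=∅
  fail(6) 'bcbacb': from fail(5)=0 chase 'b': 0 ⇒ 1;  out={0}∪out(1)={0}
  fail(11) 'baaaba': from fail(10)=13 chase 'a': 13 ⇒ 14;  out={1}∪out(14)={1,2}

Run:
i=0 'a': node 0→12
i=1 'b': node 12→13
i=2 'a': node 13→14  → match P2@[0:2]
i=3 'b': node 14→13 (fail-walked)
i=4 'b': node 13→1 (fail-walked)
i=5 'c': node 1→2
i=6 'b': node 2→3
i=7 'a': node 3→4
i=8 'a': node 4→8 (fail-walked)
i=9 'a': node 8→9
i=10 'b': node 9→10
i=11 'a': node 10→11  → match P1@[6:11],P2@[9:11]
i=12 'b': node 11→13 (fail-walked)
i=13 'a': node 13→14  → match P2@[11:13]
i=14 'a': node 14→8 (fail-walked)
i=15 'a': node 8→9
i=16 'b': node 9→10
i=17 'a': node 10→11  → match P1@[12:17],P2@[15:17]
i=18 'c': node 11→0 (fail-walked)
i=19 'b': node 0→1
i=20 'a': node 1→7
i=21 'a': node 7→8
i=22 'a': node 8→9
i=23 'b': node 9→10
i=24 'a': node 10→11  → match P1@[19:24],P2@[22:24]
i=25 'b': node 11→13 (fail-walked)
i=26 'a': node 13→14  → match P2@[24:26]
i=27 'a': node 14→8 (fail-walked)
i=28 'a': node 8→9
i=29 'b': node 9→10
i=30 'a': node 10→11  → match P1@[25:30],P2@[28:30]
i=31 'a': node 11→8 (fail-walked)
i=32 'b': node 8→13 (fail-walked)
i=33 'a': node 13→14  → match P2@[31:33]
i=34 'b': node 14→13 (fail-walked)
i=35 'b': node 13→1 (fail-walked)
i=36 'a': node 1→7
i=37 'a': node 7→8
i=38 'a': node 8→9
i=39 'b': node 9→10
i=40 'a': node 10→11  → match P1@[35:40],P2@[38:40]
i=41 'b': node 11→13 (fail-walked)
i=42 'b': node 13→1 (fail-walked)
i=43 'c': node 1→2
i=44 'b': node 2→3
i=45 'a': node 3→4
i=46 'c': node 4→5
i=47 'b': node 5→6  → match P0@[42:47]
i=48 'c': node 6→2 (fail-walked)
i=49 'b': node 2→3
i=50 'a': node 3→4
i=51 'c': node 4→5
i=52 'b': node 5→6  → match P0@[47:52]
i=53 'c': node 6→2 (fail-walked)
i=54 'b': node 2→3
i=55 'a': node 3→4
i=56 'c': node 4→5
i=57 'b': node 5→6  → match P0@[52:57]
i=58 'b': node 6→1 (fail-walked)
i=59 'b': node 1→1 (fail-walked)
i=60 'c': node 1→2
i=61 'b': node 2→3
i=62 'a': node 3→4
i=63 'c': node 4→5
i=64 'b': node 5→6  → match P0@[59:64]
i=65 'b': node 6→1 (fail-walked)
i=66 'c': node 1→2
i=67 'b': node 2→3
i=68 'a': node 3→4
i=69 'c': node 4→5
i=70 'b': node 5→6  → match P0@[65:70]
i=71 'c': node 6→2 (fail-walked)
i=72 'b': node 2→3
i=73 'c': node 3→2 (fail-walked)

Result: [[2,2],[11,1],[11,2],[13,2],[17,1],[17,2],[24,1],[24,2],[26,2],[30,1],[30,2],[33,2],[40,1],[40,2],[47,0],[52,0],[57,0],[64,0],[70,0]]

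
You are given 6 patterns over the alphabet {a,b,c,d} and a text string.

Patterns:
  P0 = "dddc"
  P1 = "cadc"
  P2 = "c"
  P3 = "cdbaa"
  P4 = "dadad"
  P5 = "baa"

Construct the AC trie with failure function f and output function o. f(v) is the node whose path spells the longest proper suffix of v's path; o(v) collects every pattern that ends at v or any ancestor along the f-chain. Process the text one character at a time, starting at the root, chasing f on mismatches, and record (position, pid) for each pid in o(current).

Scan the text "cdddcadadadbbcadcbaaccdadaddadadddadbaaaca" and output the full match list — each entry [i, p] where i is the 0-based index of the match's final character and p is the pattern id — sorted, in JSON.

Build automaton:
Trie (insert patterns):
  0='ε' goto b→17 c→5 d→1
  1='d' goto a→13 d→2
  2='dd' goto d→3
  3='ddd' goto c→4
  4='dddc' goto ·  [P0 ends]
  5='c' goto a→6 d→9  [P2 ends]
  6='ca' goto d→7
  7='cad' goto c→8
  8='cadc' goto ·  [P1 ends]
  9='cd' goto b→10
  10='cdb' goto a→11
  11='cdba' goto a→12
  12='cdbaa' goto ·  [P3 ends]
  13='da' goto d→14
  14='dad' goto a→15
  15='dada' goto d→16
  16='dadad' goto ·  [P4 ends]
  17='b' goto a→18
  18='ba' goto a→19
  19='baa' goto ·  [P5 ends]

BFS fail/out derivation:
  fail(1) 'd': from fail(0)=0 chase 'd': 0 ⇒ 0;  out=∅∪out(0)=∅
  fail(5) 'c': from fail(0)=0 chase 'c': 0 ⇒ 0;  out={2}∪out(0)={2}
  fail(17) 'b': from fail(0)=0 chase 'b': 0 ⇒ 0;  out=∅∪out(0)=∅
  fail(2) 'dd': from fail(1)=0 chase 'd': 0 ⇒ 1;  out=∅∪out(1)=∅
  fail(6) 'ca': from fail(5)=0 chase 'a': 0 ⇒ 0;  out=∅∪out(0)=∅
  fail(9) 'cd': from fail(5)=0 chase 'd': 0 ⇒ 1;  out=∅∪out(1)=∅
  fail(13) 'da': from fail(1)=0 chase 'a': 0 ⇒ 0;  out=∅∪out(0)=∅
  fail(18) 'ba': from fail(17)=0 chase 'a': 0 ⇒ 0;  out=∅∪out(0)=∅
  fail(3) 'ddd': from fail(2)=1 chase 'd': 1 ⇒ 2;  out=∅∪out(2)=∅
  fail(7) 'cad': from fail(6)=0 chase 'd': 0 ⇒ 1;  out=∅∪out(1)=∅
  fail(10) 'cdb': from fail(9)=1 chase 'b': 1→0 ⇒ 17;  out=∅∪out(17)=∅
  fail(14) 'dad': from fail(13)=0 chase 'd': 0 ⇒ 1;  out=∅∪out(1)=∅
  fail(19) 'baa': from fail(18)=0 chase 'a': 0 ⇒ 0;  out={5}∪out(0)={5}
  fail(4) 'dddc': from fail(3)=2 chase 'c': 2→1→0 ⇒ 5;  out={0}∪out(5)={0,2}
  fail(8) 'cadc': from fail(7)=1 chase 'c': 1→0 ⇒ 5;  out={1}∪out(5)={1,2}
  fail(11) 'cdba': from fail(10)=17 chase 'a': 17 ⇒ 18;  out=∅∪out(18)=∅
  fail(15) 'dada': from fail(14)=1 chase 'a': 1 ⇒ 13;  out=∅∪out(13)=∅
  fail(12) 'cdbaa': from fail(11)=18 chase 'a': 18 ⇒ 19;  out={3}∪out(19)={3,5}
  fail(16) 'dadad': from fail(15)=13 chase 'd': 13 ⇒ 14;  out={4}∪out(14)={4}

Scan:
[0] read 'c'  n0⇒n5  → match P2@[0:0]
[1] read 'd'  n5⇒n9
[2] read 'd'  n9⇒n2 (via fail)
[3] read 'd'  n2⇒n3
[4] read 'c'  n3⇒n4  → match P0@[1:4],P2@[4:4]
[5] read 'a'  n4⇒n6 (via fail)
[6] read 'd'  n6⇒n7
[7] read 'a'  n7⇒n13 (via fail)
[8] read 'd'  n13⇒n14
[9] read 'a'  n14⇒n15
[10] read 'd'  n15⇒n16  → match P4@[6:10]
[11] read 'b'  n16⇒n17 (via fail)
[12] read 'b'  n17⇒n17 (via fail)
[13] read 'c'  n17⇒n5 (via fail)  → match P2@[13:13]
[14] read 'a'  n5⇒n6
[15] read 'd'  n6⇒n7
[16] read 'c'  n7⇒n8  → match P1@[13:16],P2@[16:16]
[17] read 'b'  n8⇒n17 (via fail)
[18] read 'a'  n17⇒n18
[19] read 'a'  n18⇒n19  → match P5@[17:19]
[20] read 'c'  n19⇒n5 (via fail)  → match P2@[20:20]
[21] read 'c'  n5⇒n5 (via fail)  → match P2@[21:21]
[22] read 'd'  n5⇒n9
[23] read 'a'  n9⇒n13 (via fail)
[24] read 'd'  n13⇒n14
[25] read 'a'  n14⇒n15
[26] read 'd'  n15⇒n16  → match P4@[22:26]
[27] read 'd'  n16⇒n2 (via fail)
[28] read 'a'  n2⇒n13 (via fail)
[29] read 'd'  n13⇒n14
[30] read 'a'  n14⇒n15
[31] read 'd'  n15⇒n16  → match P4@[27:31]
[32] read 'd'  n16⇒n2 (via fail)
[33] read 'd'  n2⇒n3
[34] read 'a'  n3⇒n13 (via fail)
[35] read 'd'  n13⇒n14
[36] read 'b'  n14⇒n17 (via fail)
[37] read 'a'  n17⇒n18
[38] read 'a'  n18⇒n19  → match P5@[36:38]
[39] read 'a'  n19⇒n0 (via fail)
[40] read 'c'  n0⇒n5  → match P2@[40:40]
[41] read 'a'  n5⇒n6

Result: [[0,2],[4,0],[4,2],[10,4],[13,2],[16,1],[16,2],[19,5],[20,2],[21,2],[26,4],[31,4],[38,5],[40,2]]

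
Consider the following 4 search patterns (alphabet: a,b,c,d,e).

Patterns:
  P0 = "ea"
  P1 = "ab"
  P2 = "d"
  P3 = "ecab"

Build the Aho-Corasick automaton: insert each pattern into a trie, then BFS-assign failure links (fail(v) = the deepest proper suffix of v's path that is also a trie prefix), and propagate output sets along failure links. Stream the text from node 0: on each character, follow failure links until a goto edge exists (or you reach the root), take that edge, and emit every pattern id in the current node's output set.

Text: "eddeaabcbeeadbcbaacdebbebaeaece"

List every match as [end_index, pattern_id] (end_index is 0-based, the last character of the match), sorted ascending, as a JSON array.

Build automaton:
Trie nodes:
  n0 'ε': a→3 d→5 e→1
  n1 'e': a→2 c→6
  n2 'ea': ·  ←P0
  n3 'a': b→4
  n4 'ab': ·  ←P1
  n5 'd': ·  ←P2
  n6 'ec': a→7
  n7 'eca': b→8
  n8 'ecab': ·  ←P3

BFS fail/out derivation:
  n1('e'): parent n0 fail=0; on 'e' 0 → fail=0;  out ∅∪∅=∅
  n3('a'): parent n0 fail=0; on 'a' 0 → fail=0;  out ∅∪∅=∅
  n5('d'): parent n0 fail=0; on 'd' 0 → fail=0;  out {2}∪∅={2}
  n2('ea'): parent n1 fail=0; on 'a' 0 → fail=3;  out {0}∪∅={0}
  n4('ab'): parent n3 fail=0; on 'b' 0 → fail=0;  out {1}∪∅={1}
  n6('ec'): parent n1 fail=0; on 'c' 0 → fail=0;  out ∅∪∅=∅
  n7('eca'): parent n6 fail=0; on 'a' 0 → fail=3;  out ∅∪∅=∅
  n8('ecab'): parent n7 fail=3; on 'b' 3 → fail=4;  out {3}∪{1}={1,3}

Scan:
pos 0 'e': at 1
pos 1 'd': at 5 ·f  ** P2@[1:1]
pos 2 'd': at 5 ·f  ** P2@[2:2]
pos 3 'e': at 1 ·f
pos 4 'a': at 2  ** P0@[3:4]
pos 5 'a': at 3 ·f
pos 6 'b': at 4  ** P1@[5:6]
pos 7 'c': at 0 ·f
pos 8 'b': at 0
pos 9 'e': at 1
pos 10 'e': at 1 ·f
pos 11 'a': at 2  ** P0@[10:11]
pos 12 'd': at 5 ·f  ** P2@[12:12]
pos 13 'b': at 0 ·f
pos 14 'c': at 0
pos 15 'b': at 0
pos 16 'a': at 3
pos 17 'a': at 3 ·f
pos 18 'c': at 0 ·f
pos 19 'd': at 5  ** P2@[19:19]
pos 20 'e': at 1 ·f
pos 21 'b': at 0 ·f
pos 22 'b': at 0
pos 23 'e': at 1
pos 24 'b': at 0 ·f
pos 25 'a': at 3
pos 26 'e': at 1 ·f
pos 27 'a': at 2  ** P0@[26:27]
pos 28 'e': at 1 ·f
pos 29 'c': at 6
pos 30 'e': at 1 ·f

All matches (sorted): [[1,2],[2,2],[4,0],[6,1],[11,0],[12,2],[19,2],[27,0]]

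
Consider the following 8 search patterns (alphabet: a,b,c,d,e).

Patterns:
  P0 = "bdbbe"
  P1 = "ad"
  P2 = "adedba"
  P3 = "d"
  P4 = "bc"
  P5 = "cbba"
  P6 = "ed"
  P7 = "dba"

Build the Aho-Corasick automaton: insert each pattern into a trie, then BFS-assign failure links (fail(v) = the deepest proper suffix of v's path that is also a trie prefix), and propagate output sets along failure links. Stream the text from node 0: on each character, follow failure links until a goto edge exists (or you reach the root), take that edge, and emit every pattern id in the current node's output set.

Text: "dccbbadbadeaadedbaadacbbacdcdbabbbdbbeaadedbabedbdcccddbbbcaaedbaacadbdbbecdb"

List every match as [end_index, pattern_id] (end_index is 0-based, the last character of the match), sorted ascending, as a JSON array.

Build:
Trie nodes:
  n0 'ε': a→6 b→1 c→14 d→12 e→18
  n1 'b': c→13 d→2
  n2 'bd': b→3
  n3 'bdb': b→4
  n4 'bdbb': e→5
  n5 'bdbbe': ·  ←P0
  n6 'a': d→7
  n7 'ad': e→8  ←P1
  n8 'ade': d→9
  n9 'aded': b→10
  n10 'adedb': a→11
  n11 'adedba': ·  ←P2
  n12 'd': b→20  ←P3
  n13 'bc': ·  ←P4
  n14 'c': b→15
  n15 'cb': b→16
  n16 'cbb': a→17
  n17 'cbba': ·  ←P5
  n18 'e': d→19
  n19 'ed': ·  ←P6
  n20 'db': a→21
  n21 'dba': ·  ←P7

BFS fail/out derivation:
  n1('b'): parent n0 fail=0; on 'b' 0 → fail=0;  out ∅∪∅=∅
  n6('a'): parent n0 fail=0; on 'a' 0 → fail=0;  out ∅∪∅=∅
  n12('d'): parent n0 fail=0; on 'd' 0 → fail=0;  out {3}∪∅={3}
  n14('c'): parent n0 fail=0; on 'c' 0 → fail=0;  out ∅∪∅=∅
  n18('e'): parent n0 fail=0; on 'e' 0 → fail=0;  out ∅∪∅=∅
  n2('bd'): parent n1 fail=0; on 'd' 0 → fail=12;  out ∅∪{3}={3}
  n7('ad'): parent n6 fail=0; on 'd' 0 → fail=12;  out {1}∪{3}={1,3}
  n13('bc'): parent n1 fail=0; on 'c' 0 → fail=14;  out {4}∪∅={4}
  n15('cb'): parent n14 fail=0; on 'b' 0 → fail=1;  out ∅∪∅=∅
  n19('ed'): parent n18 fail=0; on 'd' 0 → fail=12;  out {6}∪{3}={3,6}
  n20('db'): parent n12 fail=0; on 'b' 0 → fail=1;  out ∅∪∅=∅
  n3('bdb'): parent n2 fail=12; on 'b' 12 → fail=20;  out ∅∪∅=∅
  n8('ade'): parent n7 fail=12; on 'e' 12→0 → fail=18;  out ∅∪∅=∅
  n16('cbb'): parent n15 fail=1; on 'b' 1→0 → fail=1;  out ∅∪∅=∅
  n21('dba'): parent n20 fail=1; on 'a' 1→0 → fail=6;  out {7}∪∅={7}
  n4('bdbb'): parent n3 fail=20; on 'b' 20→1→0 → fail=1;  out ∅∪∅=∅
  n9('aded'): parent n8 fail=18; on 'd' 18 → fail=19;  out ∅∪{3,6}={3,6}
  n17('cbba'): parent n16 fail=1; on 'a' 1→0 → fail=6;  out {5}∪∅={5}
  n5('bdbbe'): parent n4 fail=1; on 'e' 1→0 → fail=18;  out {0}∪∅={0}
  n10('adedb'): parent n9 fail=19; on 'b' 19→12 → fail=20;  out ∅∪∅=∅
  n11('adedba'): parent n10 fail=20; on 'a' 20 → fail=21;  out {2}∪{7}={2,7}

Text stream:
pos 0 'd': at 12  → match P3@[0:0]
pos 1 'c': at 14 (fail-walked)
pos 2 'c': at 14 (fail-walked)
pos 3 'b': at 15
pos 4 'b': at 16
pos 5 'a': at 17  → match P5@[2:5]
pos 6 'd': at 7 (fail-walked)  → match P1@[5:6],P3@[6:6]
pos 7 'b': at 20 (fail-walked)
pos 8 'a': at 21  → match P7@[6:8]
pos 9 'd': at 7 (fail-walked)  → match P1@[8:9],P3@[9:9]
pos 10 'e': at 8
pos 11 'a': at 6 (fail-walked)
pos 12 'a': at 6 (fail-walked)
pos 13 'd': at 7  → match P1@[12:13],P3@[13:13]
pos 14 'e': at 8
pos 15 'd': at 9  → match P3@[15:15],P6@[14:15]
pos 16 'b': at 10
pos 17 'a': at 11  → match P2@[12:17],P7@[15:17]
pos 18 'a': at 6 (fail-walked)
pos 19 'd': at 7  → match P1@[18:19],P3@[19:19]
pos 20 'a': at 6 (fail-walked)
pos 21 'c': at 14 (fail-walked)
pos 22 'b': at 15
pos 23 'b': at 16
pos 24 'a': at 17  → match P5@[21:24]
pos 25 'c': at 14 (fail-walked)
pos 26 'd': at 12 (fail-walked)  → match P3@[26:26]
pos 27 'c': at 14 (fail-walked)
pos 28 'd': at 12 (fail-walked)  → match P3@[28:28]
pos 29 'b': at 20
pos 30 'a': at 21  → match P7@[28:30]
pos 31 'b': at 1 (fail-walked)
pos 32 'b': at 1 (fail-walked)
pos 33 'b': at 1 (fail-walked)
pos 34 'd': at 2  → match P3@[34:34]
pos 35 'b': at 3
pos 36 'b': at 4
pos 37 'e': at 5  → match P0@[33:37]
pos 38 'a': at 6 (fail-walked)
pos 39 'a': at 6 (fail-walked)
pos 40 'd': at 7  → match P1@[39:40],P3@[40:40]
pos 41 'e': at 8
pos 42 'd': at 9  → match P3@[42:42],P6@[41:42]
pos 43 'b': at 10
pos 44 'a': at 11  → match P2@[39:44],P7@[42:44]
pos 45 'b': at 1 (fail-walked)
pos 46 'e': at 18 (fail-walked)
pos 47 'd': at 19  → match P3@[47:47],P6@[46:47]
pos 48 'b': at 20 (fail-walked)
pos 49 'd': at 2 (fail-walked)  → match P3@[49:49]
pos 50 'c': at 14 (fail-walked)
pos 51 'c': at 14 (fail-walked)
pos 52 'c': at 14 (fail-walked)
pos 53 'd': at 12 (fail-walked)  → match P3@[53:53]
pos 54 'd': at 12 (fail-walked)  → match P3@[54:54]
pos 55 'b': at 20
pos 56 'b': at 1 (fail-walked)
pos 57 'b': at 1 (fail-walked)
pos 58 'c': at 13  → match P4@[57:58]
pos 59 'a': at 6 (fail-walked)
pos 60 'a': at 6 (fail-walked)
pos 61 'e': at 18 (fail-walked)
pos 62 'd': at 19  → match P3@[62:62],P6@[61:62]
pos 63 'b': at 20 (fail-walked)
pos 64 'a': at 21  → match P7@[62:64]
pos 65 'a': at 6 (fail-walked)
pos 66 'c': at 14 (fail-walked)
pos 67 'a': at 6 (fail-walked)
pos 68 'd': at 7  → match P1@[67:68],P3@[68:68]
pos 69 'b': at 20 (fail-walked)
pos 70 'd': at 2 (fail-walked)  → match P3@[70:70]
pos 71 'b': at 3
pos 72 'b': at 4
pos 73 'e': at 5  → match P0@[69:73]
pos 74 'c': at 14 (fail-walked)
pos 75 'd': at 12 (fail-walked)  → match P3@[75:75]
pos 76 'b': at 20

Result: [[0,3],[5,5],[6,1],[6,3],[8,7],[9,1],[9,3],[13,1],[13,3],[15,3],[15,6],[17,2],[17,7],[19,1],[19,3],[24,5],[26,3],[28,3],[30,7],[34,3],[37,0],[40,1],[40,3],[42,3],[42,6],[44,2],[44,7],[47,3],[47,6],[49,3],[53,3],[54,3],[58,4],[62,3],[62,6],[64,7],[68,1],[68,3],[70,3],[73,0],[75,3]]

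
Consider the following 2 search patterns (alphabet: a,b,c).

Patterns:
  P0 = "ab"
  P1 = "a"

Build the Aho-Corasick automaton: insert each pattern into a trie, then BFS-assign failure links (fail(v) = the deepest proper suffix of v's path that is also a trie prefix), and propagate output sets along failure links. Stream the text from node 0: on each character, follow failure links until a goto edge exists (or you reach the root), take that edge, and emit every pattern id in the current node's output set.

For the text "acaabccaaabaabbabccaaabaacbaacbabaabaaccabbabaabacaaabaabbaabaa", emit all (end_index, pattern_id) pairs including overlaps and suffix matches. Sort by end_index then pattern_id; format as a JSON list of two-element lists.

Build:
Trie nodes:
  0='ε' goto a→1
  1='a' goto b→2  [P1 ends]
  2='ab' goto ·  [P0 ends]

BFS fail/out derivation:
  fail(1) 'a': from fail(0)=0 chase 'a': 0 ⇒ 0;  out={1}∪out(0)={1}
  fail(2) 'ab': from fail(1)=0 chase 'b': 0 ⇒ 0;  out={0}∪out(0)={0}

Scan:
[0] read 'a'  n0⇒n1  → match P1@[0:0]
[1] read 'c'  n1⇒n0 (via fail)
[2] read 'a'  n0⇒n1  → match P1@[2:2]
[3] read 'a'  n1⇒n1 (via fail)  → match P1@[3:3]
[4] read 'b'  n1⇒n2  → match P0@[3:4]
[5] read 'c'  n2⇒n0 (via fail)
[6] read 'c'  n0⇒n0
[7] read 'a'  n0⇒n1  → match P1@[7:7]
[8] read 'a'  n1⇒n1 (via fail)  → match P1@[8:8]
[9] read 'a'  n1⇒n1 (via fail)  → match P1@[9:9]
[10] read 'b'  n1⇒n2  → match P0@[9:10]
[11] read 'a'  n2⇒n1 (via fail)  → match P1@[11:11]
[12] read 'a'  n1⇒n1 (via fail)  → match P1@[12:12]
[13] read 'b'  n1⇒n2  → match P0@[12:13]
[14] read 'b'  n2⇒n0 (via fail)
[15] read 'a'  n0⇒n1  → match P1@[15:15]
[16] read 'b'  n1⇒n2  → match P0@[15:16]
[17] read 'c'  n2⇒n0 (via fail)
[18] read 'c'  n0⇒n0
[19] read 'a'  n0⇒n1  → match P1@[19:19]
[20] read 'a'  n1⇒n1 (via fail)  → match P1@[20:20]
[21] read 'a'  n1⇒n1 (via fail)  → match P1@[21:21]
[22] read 'b'  n1⇒n2  → match P0@[21:22]
[23] read 'a'  n2⇒n1 (via fail)  → match P1@[23:23]
[24] read 'a'  n1⇒n1 (via fail)  → match P1@[24:24]
[25] read 'c'  n1⇒n0 (via fail)
[26] read 'b'  n0⇒n0
[27] read 'a'  n0⇒n1  → match P1@[27:27]
[28] read 'a'  n1⇒n1 (via fail)  → match P1@[28:28]
[29] read 'c'  n1⇒n0 (via fail)
[30] read 'b'  n0⇒n0
[31] read 'a'  n0⇒n1  → match P1@[31:31]
[32] read 'b'  n1⇒n2  → match P0@[31:32]
[33] read 'a'  n2⇒n1 (via fail)  → match P1@[33:33]
[34] read 'a'  n1⇒n1 (via fail)  → match P1@[34:34]
[35] read 'b'  n1⇒n2  → match P0@[34:35]
[36] read 'a'  n2⇒n1 (via fail)  → match P1@[36:36]
[37] read 'a'  n1⇒n1 (via fail)  → match P1@[37:37]
[38] read 'c'  n1⇒n0 (via fail)
[39] read 'c'  n0⇒n0
[40] read 'a'  n0⇒n1  → match P1@[40:40]
[41] read 'b'  n1⇒n2  → match P0@[40:41]
[42] read 'b'  n2⇒n0 (via fail)
[43] read 'a'  n0⇒n1  → match P1@[43:43]
[44] read 'b'  n1⇒n2  → match P0@[43:44]
[45] read 'a'  n2⇒n1 (via fail)  → match P1@[45:45]
[46] read 'a'  n1⇒n1 (via fail)  → match P1@[46:46]
[47] read 'b'  n1⇒n2  → match P0@[46:47]
[48] read 'a'  n2⇒n1 (via fail)  → match P1@[48:48]
[49] read 'c'  n1⇒n0 (via fail)
[50] read 'a'  n0⇒n1  → match P1@[50:50]
[51] read 'a'  n1⇒n1 (via fail)  → match P1@[51:51]
[52] read 'a'  n1⇒n1 (via fail)  → match P1@[52:52]
[53] read 'b'  n1⇒n2  → match P0@[52:53]
[54] read 'a'  n2⇒n1 (via fail)  → match P1@[54:54]
[55] read 'a'  n1⇒n1 (via fail)  → match P1@[55:55]
[56] read 'b'  n1⇒n2  → match P0@[55:56]
[57] read 'b'  n2⇒n0 (via fail)
[58] read 'a'  n0⇒n1  → match P1@[58:58]
[59] read 'a'  n1⇒n1 (via fail)  → match P1@[59:59]
[60] read 'b'  n1⇒n2  → match P0@[59:60]
[61] read 'a'  n2⇒n1 (via fail)  → match P1@[61:61]
[62] read 'a'  n1⇒n1 (via fail)  → match P1@[62:62]

Matches: [[0,1],[2,1],[3,1],[4,0],[7,1],[8,1],[9,1],[10,0],[11,1],[12,1],[13,0],[15,1],[16,0],[19,1],[20,1],[21,1],[22,0],[23,1],[24,1],[27,1],[28,1],[31,1],[32,0],[33,1],[34,1],[35,0],[36,1],[37,1],[40,1],[41,0],[43,1],[44,0],[45,1],[46,1],[47,0],[48,1],[50,1],[51,1],[52,1],[53,0],[54,1],[55,1],[56,0],[58,1],[59,1],[60,0],[61,1],[62,1]]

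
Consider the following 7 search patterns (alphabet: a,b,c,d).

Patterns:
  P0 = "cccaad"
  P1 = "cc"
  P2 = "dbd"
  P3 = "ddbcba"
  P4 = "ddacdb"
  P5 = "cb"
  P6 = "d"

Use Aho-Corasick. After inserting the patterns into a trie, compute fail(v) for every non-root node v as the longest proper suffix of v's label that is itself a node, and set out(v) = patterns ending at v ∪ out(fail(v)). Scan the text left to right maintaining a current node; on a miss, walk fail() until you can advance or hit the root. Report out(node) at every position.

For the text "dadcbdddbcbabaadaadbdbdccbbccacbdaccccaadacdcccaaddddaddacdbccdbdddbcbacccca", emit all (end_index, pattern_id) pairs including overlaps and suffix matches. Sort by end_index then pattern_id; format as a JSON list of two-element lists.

Construct AC machine:
Trie nodes:
  n0 'ε': c→1 d→7
  n1 'c': b→19 c→2
  n2 'cc': c→3  ←P1
  n3 'ccc': a→4
  n4 'ccca': a→5
  n5 'cccaa': d→6
  n6 'cccaad': ·  ←P0
  n7 'd': b→8 d→10  ←P6
  n8 'db': d→9
  n9 'dbd': ·  ←P2
  n10 'dd': a→15 b→11
  n11 'ddb': c→12
  n12 'ddbc': b→13
  n13 'ddbcb': a→14
  n14 'ddbcba': ·  ←P3
  n15 'dda': c→16
  n16 'ddac': d→17
  n17 'ddacd': b→18
  n18 'ddacdb': ·  ←P4
  n19 'cb': ·  ←P5

Failure links (BFS by depth):
  fail(1) 'c': from fail(0)=0 chase 'c': 0 ⇒ 0;  out=∅∪out(0)=∅
  fail(7) 'd': from fail(0)=0 chase 'd': 0 ⇒ 0;  out={6}∪out(0)={6}
  fail(2) 'cc': from fail(1)=0 chase 'c': 0 ⇒ 1;  out={1}∪out(1)={1}
  fail(8) 'db': from fail(7)=0 chase 'b': 0 ⇒ 0;  out=∅∪out(0)=∅
  fail(10) 'dd': from fail(7)=0 chase 'd': 0 ⇒ 7;  out=∅∪out(7)={6}
  fail(19) 'cb': from fail(1)=0 chase 'b': 0 ⇒ 0;  out={5}∪out(0)={5}
  fail(3) 'ccc': from fail(2)=1 chase 'c': 1 ⇒ 2;  out=∅∪out(2)={1}
  fail(9) 'dbd': from fail(8)=0 chase 'd': 0 ⇒ 7;  out={2}∪out(7)={2,6}
  fail(11) 'ddb': from fail(10)=7 chase 'b': 7 ⇒ 8;  out=∅∪out(8)=∅
  fail(15) 'dda': from fail(10)=7 chase 'a': 7→0 ⇒ 0;  out=∅∪out(0)=∅
  fail(4) 'ccca': from fail(3)=2 chase 'a': 2→1→0 ⇒ 0;  out=∅∪out(0)=∅
  fail(12) 'ddbc': from fail(11)=8 chase 'c': 8→0 ⇒ 1;  out=∅∪out(1)=∅
  fail(16) 'ddac': from fail(15)=0 chase 'c': 0 ⇒ 1;  out=∅∪out(1)=∅
  fail(5) 'cccaa': from fail(4)=0 chase 'a': 0 ⇒ 0;  out=∅∪out(0)=∅
  fail(13) 'ddbcb': from fail(12)=1 chase 'b': 1 ⇒ 19;  out=∅∪out(19)={5}
  fail(17) 'ddacd': from fail(16)=1 chase 'd': 1→0 ⇒ 7;  out=∅∪out(7)={6}
  fail(6) 'cccaad': from fail(5)=0 chase 'd': 0 ⇒ 7;  out={0}∪out(7)={0,6}
  fail(14) 'ddbcba': from fail(13)=19 chase 'a': 19→0 ⇒ 0;  out={3}∪out(0)={3}
  fail(18) 'ddacdb': from fail(17)=7 chase 'b': 7 ⇒ 8;  out={4}∪out(8)={4}

Run:
[0] read 'd'  n0⇒n7  → match P6@[0:0]
[1] read 'a'  n7⇒n0 (via fail)
[2] read 'd'  n0⇒n7  → match P6@[2:2]
[3] read 'c'  n7⇒n1 (via fail)
[4] read 'b'  n1⇒n19  → match P5@[3:4]
[5] read 'd'  n19⇒n7 (via fail)  → match P6@[5:5]
[6] read 'd'  n7⇒n10  → match P6@[6:6]
[7] read 'd'  n10⇒n10 (via fail)  → match P6@[7:7]
[8] read 'b'  n10⇒n11
[9] read 'c'  n11⇒n12
[10] read 'b'  n12⇒n13  → match P5@[9:10]
[11] read 'a'  n13⇒n14  → match P3@[6:11]
[12] read 'b'  n14⇒n0 (via fail)
[13] read 'a'  n0⇒n0
[14] read 'a'  n0⇒n0
[15] read 'd'  n0⇒n7  → match P6@[15:15]
[16] read 'a'  n7⇒n0 (via fail)
[17] read 'a'  n0⇒n0
[18] read 'd'  n0⇒n7  → match P6@[18:18]
[19] read 'b'  n7⇒n8
[20] read 'd'  n8⇒n9  → match P2@[18:20],P6@[20:20]
[21] read 'b'  n9⇒n8 (via fail)
[22] read 'd'  n8⇒n9  → match P2@[20:22],P6@[22:22]
[23] read 'c'  n9⇒n1 (via fail)
[24] read 'c'  n1⇒n2  → match P1@[23:24]
[25] read 'b'  n2⇒n19 (via fail)  → match P5@[24:25]
[26] read 'b'  n19⇒n0 (via fail)
[27] read 'c'  n0⇒n1
[28] read 'c'  n1⇒n2  → match P1@[27:28]
[29] read 'a'  n2⇒n0 (via fail)
[30] read 'c'  n0⇒n1
[31] read 'b'  n1⇒n19  → match P5@[30:31]
[32] read 'd'  n19⇒n7 (via fail)  → match P6@[32:32]
[33] read 'a'  n7⇒n0 (via fail)
[34] read 'c'  n0⇒n1
[35] read 'c'  n1⇒n2  → match P1@[34:35]
[36] read 'c'  n2⇒n3  → match P1@[35:36]
[37] read 'c'  n3⇒n3 (via fail)  → match P1@[36:37]
[38] read 'a'  n3⇒n4
[39] read 'a'  n4⇒n5
[40] read 'd'  n5⇒n6  → match P0@[35:40],P6@[40:40]
[41] read 'a'  n6⇒n0 (via fail)
[42] read 'c'  n0⇒n1
[43] read 'd'  n1⇒n7 (via fail)  → match P6@[43:43]
[44] read 'c'  n7⇒n1 (via fail)
[45] read 'c'  n1⇒n2  → match P1@[44:45]
[46] read 'c'  n2⇒n3  → match P1@[45:46]
[47] read 'a'  n3⇒n4
[48] read 'a'  n4⇒n5
[49] read 'd'  n5⇒n6  → match P0@[44:49],P6@[49:49]
[50] read 'd'  n6⇒n10 (via fail)  → match P6@[50:50]
[51] read 'd'  n10⇒n10 (via fail)  → match P6@[51:51]
[52] read 'd'  n10⇒n10 (via fail)  → match P6@[52:52]
[53] read 'a'  n10⇒n15
[54] read 'd'  n15⇒n7 (via fail)  → match P6@[54:54]
[55] read 'd'  n7⇒n10  → match P6@[55:55]
[56] read 'a'  n10⇒n15
[57] read 'c'  n15⇒n16
[58] read 'd'  n16⇒n17  → match P6@[58:58]
[59] read 'b'  n17⇒n18  → match P4@[54:59]
[60] read 'c'  n18⇒n1 (via fail)
[61] read 'c'  n1⇒n2  → match P1@[60:61]
[62] read 'd'  n2⇒n7 (via fail)  → match P6@[62:62]
[63] read 'b'  n7⇒n8
[64] read 'd'  n8⇒n9  → match P2@[62:64],P6@[64:64]
[65] read 'd'  n9⇒n10 (via fail)  → match P6@[65:65]
[66] read 'd'  n10⇒n10 (via fail)  → match P6@[66:66]
[67] read 'b'  n10⇒n11
[68] read 'c'  n11⇒n12
[69] read 'b'  n12⇒n13  → match P5@[68:69]
[70] read 'a'  n13⇒n14  → match P3@[65:70]
[71] read 'c'  n14⇒n1 (via fail)
[72] read 'c'  n1⇒n2  → match P1@[71:72]
[73] read 'c'  n2⇒n3  → match P1@[72:73]
[74] read 'c'  n3⇒n3 (via fail)  → match P1@[73:74]
[75] read 'a'  n3⇒n4

Result: [[0,6],[2,6],[4,5],[5,6],[6,6],[7,6],[10,5],[11,3],[15,6],[18,6],[20,2],[20,6],[22,2],[22,6],[24,1],[25,5],[28,1],[31,5],[32,6],[35,1],[36,1],[37,1],[40,0],[40,6],[43,6],[45,1],[46,1],[49,0],[49,6],[50,6],[51,6],[52,6],[54,6],[55,6],[58,6],[59,4],[61,1],[62,6],[64,2],[64,6],[65,6],[66,6],[69,5],[70,3],[72,1],[73,1],[74,1]]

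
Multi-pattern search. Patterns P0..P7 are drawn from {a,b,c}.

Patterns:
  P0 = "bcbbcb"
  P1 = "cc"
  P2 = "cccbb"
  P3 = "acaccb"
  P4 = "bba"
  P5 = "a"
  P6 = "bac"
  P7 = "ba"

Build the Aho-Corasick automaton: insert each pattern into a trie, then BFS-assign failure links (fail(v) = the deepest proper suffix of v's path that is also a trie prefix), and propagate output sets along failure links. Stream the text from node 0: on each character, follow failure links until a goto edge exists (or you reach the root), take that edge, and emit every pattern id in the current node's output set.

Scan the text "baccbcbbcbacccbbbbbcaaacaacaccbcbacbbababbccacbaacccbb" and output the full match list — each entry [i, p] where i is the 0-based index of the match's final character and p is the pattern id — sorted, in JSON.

Construct AC machine:
Trie nodes:
  n0 'ε': a→12 b→1 c→7
  n1 'b': a→20 b→18 c→2
  n2 'bc': b→3
  n3 'bcb': b→4
  n4 'bcbb': c→5
  n5 'bcbbc': b→6
  n6 'bcbbcb': ·  [P0 ends]
  n7 'c': c→8
  n8 'cc': c→9  [P1 ends]
  n9 'ccc': b→10
  n10 'cccb': b→11
  n11 'cccbb': ·  [P2 ends]
  n12 'a': c→13  [P5 ends]
  n13 'ac': a→14
  n14 'aca': c→15
  n15 'acac': c→16
  n16 'acacc': b→17
  n17 'acaccb': ·  [P3 ends]
  n18 'bb': a→19
  n19 'bba': ·  [P4 ends]
  n20 'ba': c→21  [P7 ends]
  n21 'bac': ·  [P6 ends]

Failure links (BFS by depth):
  fail(1) 'b': from fail(0)=0 chase 'b': 0 ⇒ 0;  out=∅∪out(0)=∅
  fail(7) 'c': from fail(0)=0 chase 'c': 0 ⇒ 0;  out=∅∪out(0)=∅
  fail(12) 'a': from fail(0)=0 chase 'a': 0 ⇒ 0;  out={5}∪out(0)={5}
  fail(2) 'bc': from fail(1)=0 chase 'c': 0 ⇒ 7;  out=∅∪out(7)=∅
  fail(8) 'cc': from fail(7)=0 chase 'c': 0 ⇒ 7;  out={1}∪out(7)={1}
  fail(13) 'ac': from fail(12)=0 chase 'c': 0 ⇒ 7;  out=∅∪out(7)=∅
  fail(18) 'bb': from fail(1)=0 chase 'b': 0 ⇒ 1;  out=∅∪out(1)=∅
  fail(20) 'ba': from fail(1)=0 chase 'a': 0 ⇒ 12;  out={7}∪out(12)={5,7}
  fail(3) 'bcb': from fail(2)=7 chase 'b': 7→0 ⇒ 1;  out=∅∪out(1)=∅
  fail(9) 'ccc': from fail(8)=7 chase 'c': 7 ⇒ 8;  out=∅∪out(8)={1}
  fail(14) 'aca': from fail(13)=7 chase 'a': 7→0 ⇒ 12;  out=∅∪out(12)={5}
  fail(19) 'bba': from fail(18)=1 chase 'a': 1 ⇒ 20;  out={4}∪out(20)={4,5,7}
  fail(21) 'bac': from fail(20)=12 chase 'c': 12 ⇒ 13;  out={6}∪out(13)={6}
  fail(4) 'bcbb': from fail(3)=1 chase 'b': 1 ⇒ 18;  out=∅∪out(18)=∅
  fail(10) 'cccb': from fail(9)=8 chase 'b': 8→7→0 ⇒ 1;  out=∅∪out(1)=∅
  fail(15) 'acac': from fail(14)=12 chase 'c': 12 ⇒ 13;  out=∅∪out(13)=∅
  fail(5) 'bcbbc': from fail(4)=18 chase 'c': 18→1 ⇒ 2;  out=∅∪out(2)=∅
  fail(11) 'cccbb': from fail(10)=1 chase 'b': 1 ⇒ 18;  out={2}∪out(18)={2}
  fail(16) 'acacc': from fail(15)=13 chase 'c': 13→7 ⇒ 8;  out=∅∪out(8)={1}
  fail(6) 'bcbbcb': from fail(5)=2 chase 'b': 2 ⇒ 3;  out={0}∪out(3)={0}
  fail(17) 'acaccb': from fail(16)=8 chase 'b': 8→7→0 ⇒ 1;  out={3}∪out(1)={3}

Run:
i=0 'b': node 0→1
i=1 'a': node 1→20  emit P5@[1:1],P7@[0:1]
i=2 'c': node 20→21  emit P6@[0:2]
i=3 'c': node 21→8 (fail-walked)  emit P1@[2:3]
i=4 'b': node 8→1 (fail-walked)
i=5 'c': node 1→2
i=6 'b': node 2→3
i=7 'b': node 3→4
i=8 'c': node 4→5
i=9 'b': node 5→6  emit P0@[4:9]
i=10 'a': node 6→20 (fail-walked)  emit P5@[10:10],P7@[9:10]
i=11 'c': node 20→21  emit P6@[9:11]
i=12 'c': node 21→8 (fail-walked)  emit P1@[11:12]
i=13 'c': node 8→9  emit P1@[12:13]
i=14 'b': node 9→10
i=15 'b': node 10→11  emit P2@[11:15]
i=16 'b': node 11→18 (fail-walked)
i=17 'b': node 18→18 (fail-walked)
i=18 'b': node 18→18 (fail-walked)
i=19 'c': node 18→2 (fail-walked)
i=20 'a': node 2→12 (fail-walked)  emit P5@[20:20]
i=21 'a': node 12→12 (fail-walked)  emit P5@[21:21]
i=22 'a': node 12→12 (fail-walked)  emit P5@[22:22]
i=23 'c': node 12→13
i=24 'a': node 13→14  emit P5@[24:24]
i=25 'a': node 14→12 (fail-walked)  emit P5@[25:25]
i=26 'c': node 12→13
i=27 'a': node 13→14  emit P5@[27:27]
i=28 'c': node 14→15
i=29 'c': node 15→16  emit P1@[28:29]
i=30 'b': node 16→17  emit P3@[25:30]
i=31 'c': node 17→2 (fail-walked)
i=32 'b': node 2→3
i=33 'a': node 3→20 (fail-walked)  emit P5@[33:33],P7@[32:33]
i=34 'c': node 20→21  emit P6@[32:34]
i=35 'b': node 21→1 (fail-walked)
i=36 'b': node 1→18
i=37 'a': node 18→19  emit P4@[35:37],P5@[37:37],P7@[36:37]
i=38 'b': node 19→1 (fail-walked)
i=39 'a': node 1→20  emit P5@[39:39],P7@[38:39]
i=40 'b': node 20→1 (fail-walked)
i=41 'b': node 1→18
i=42 'c': node 18→2 (fail-walked)
i=43 'c': node 2→8 (fail-walked)  emit P1@[42:43]
i=44 'a': node 8→12 (fail-walked)  emit P5@[44:44]
i=45 'c': node 12→13
i=46 'b': node 13→1 (fail-walked)
i=47 'a': node 1→20  emit P5@[47:47],P7@[46:47]
i=48 'a': node 20→12 (fail-walked)  emit P5@[48:48]
i=49 'c': node 12→13
i=50 'c': node 13→8 (fail-walked)  emit P1@[49:50]
i=51 'c': node 8→9  emit P1@[50:51]
i=52 'b': node 9→10
i=53 'b': node 10→11  emit P2@[49:53]

Matches: [[1,5],[1,7],[2,6],[3,1],[9,0],[10,5],[10,7],[11,6],[12,1],[13,1],[15,2],[20,5],[21,5],[22,5],[24,5],[25,5],[27,5],[29,1],[30,3],[33,5],[33,7],[34,6],[37,4],[37,5],[37,7],[39,5],[39,7],[43,1],[44,5],[47,5],[47,7],[48,5],[50,1],[51,1],[53,2]]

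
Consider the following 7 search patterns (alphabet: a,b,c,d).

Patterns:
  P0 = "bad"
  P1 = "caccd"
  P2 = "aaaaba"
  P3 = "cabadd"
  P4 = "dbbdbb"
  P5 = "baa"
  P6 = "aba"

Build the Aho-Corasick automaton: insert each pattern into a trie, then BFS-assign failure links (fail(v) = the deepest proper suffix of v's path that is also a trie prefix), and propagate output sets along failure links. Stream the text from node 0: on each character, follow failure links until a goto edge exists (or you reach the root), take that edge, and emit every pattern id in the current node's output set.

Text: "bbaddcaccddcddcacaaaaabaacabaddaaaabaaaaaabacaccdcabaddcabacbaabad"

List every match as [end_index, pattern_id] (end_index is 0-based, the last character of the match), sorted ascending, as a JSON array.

Build automaton:
Trie nodes:
  n0 'ε': a→9 b→1 c→4 d→19
  n1 'b': a→2
  n2 'ba': a→25 d→3
  n3 'bad': ·  ←P0
  n4 'c': a→5
  n5 'ca': b→15 c→6
  n6 'cac': c→7
  n7 'cacc': d→8
  n8 'caccd': ·  ←P1
  n9 'a': a→10 b→26
  n10 'aa': a→11
  n11 'aaa': a→12
  n12 'aaaa': b→13
  n13 'aaaab': a→14
  n14 'aaaaba': ·  ←P2
  n15 'cab': a→16
  n16 'caba': d→17
  n17 'cabad': d→18
  n18 'cabadd': ·  ←P3
  n19 'd': b→20
  n20 'db': b→21
  n21 'dbb': d→22
  n22 'dbbd': b→23
  n23 'dbbdb': b→24
  n24 'dbbdbb': ·  ←P4
  n25 'baa': ·  ←P5
  n26 'ab': a→27
  n27 'aba': ·  ←P6

BFS fail/out derivation:
  n1('b'): parent n0 fail=0; on 'b' 0 → fail=0;  out ∅∪∅=∅
  n4('c'): parent n0 fail=0; on 'c' 0 → fail=0;  out ∅∪∅=∅
  n9('a'): parent n0 fail=0; on 'a' 0 → fail=0;  out ∅∪∅=∅
  n19('d'): parent n0 fail=0; on 'd' 0 → fail=0;  out ∅∪∅=∅
  n2('ba'): parent n1 fail=0; on 'a' 0 → fail=9;  out ∅∪∅=∅
  n5('ca'): parent n4 fail=0; on 'a' 0 → fail=9;  out ∅∪∅=∅
  n10('aa'): parent n9 fail=0; on 'a' 0 → fail=9;  out ∅∪∅=∅
  n20('db'): parent n19 fail=0; on 'b' 0 → fail=1;  out ∅∪∅=∅
  n26('ab'): parent n9 fail=0; on 'b' 0 → fail=1;  out ∅∪∅=∅
  n3('bad'): parent n2 fail=9; on 'd' 9→0 → fail=19;  out {0}∪∅={0}
  n6('cac'): parent n5 fail=9; on 'c' 9→0 → fail=4;  out ∅∪∅=∅
  n11('aaa'): parent n10 fail=9; on 'a' 9 → fail=10;  out ∅∪∅=∅
  n15('cab'): parent n5 fail=9; on 'b' 9 → fail=26;  out ∅∪∅=∅
  n21('dbb'): parent n20 fail=1; on 'b' 1→0 → fail=1;  out ∅∪∅=∅
  n25('baa'): parent n2 fail=9; on 'a' 9 → fail=10;  out {5}∪∅={5}
  n27('aba'): parent n26 fail=1; on 'a' 1 → fail=2;  out {6}∪∅={6}
  n7('cacc'): parent n6 fail=4; on 'c' 4→0 → fail=4;  out ∅∪∅=∅
  n12('aaaa'): parent n11 fail=10; on 'a' 10 → fail=11;  out ∅∪∅=∅
  n16('caba'): parent n15 fail=26; on 'a' 26 → fail=27;  out ∅∪{6}={6}
  n22('dbbd'): parent n21 fail=1; on 'd' 1→0 → fail=19;  out ∅∪∅=∅
  n8('caccd'): parent n7 fail=4; on 'd' 4→0 → fail=19;  out {1}∪∅={1}
  n13('aaaab'): parent n12 fail=11; on 'b' 11→10→9 → fail=26;  out ∅∪∅=∅
  n17('cabad'): parent n16 fail=27; on 'd' 27→2 → fail=3;  out ∅∪{0}={0}
  n23('dbbdb'): parent n22 fail=19; on 'b' 19 → fail=20;  out ∅∪∅=∅
  n14('aaaaba'): parent n13 fail=26; on 'a' 26 → fail=27;  out {2}∪{6}={2,6}
  n18('cabadd'): parent n17 fail=3; on 'd' 3→19→0 → fail=19;  out {3}∪∅={3}
  n24('dbbdbb'): parent n23 fail=20; on 'b' 20 → fail=21;  out {4}∪∅={4}

Scan:
i=0 'b': node 0→1
i=1 'b': node 1→1 (via fail)
i=2 'a': node 1→2
i=3 'd': node 2→3  → match P0@[1:3]
i=4 'd': node 3→19 (via fail)
i=5 'c': node 19→4 (via fail)
i=6 'a': node 4→5
i=7 'c': node 5→6
i=8 'c': node 6→7
i=9 'd': node 7→8  → match P1@[5:9]
i=10 'd': node 8→19 (via fail)
i=11 'c': node 19→4 (via fail)
i=12 'd': node 4→19 (via fail)
i=13 'd': node 19→19 (via fail)
i=14 'c': node 19→4 (via fail)
i=15 'a': node 4→5
i=16 'c': node 5→6
i=17 'a': node 6→5 (via fail)
i=18 'a': node 5→10 (via fail)
i=19 'a': node 10→11
i=20 'a': node 11→12
i=21 'a': node 12→12 (via fail)
i=22 'b': node 12→13
i=23 'a': node 13→14  → match P2@[18:23],P6@[21:23]
i=24 'a': node 14→25 (via fail)  → match P5@[22:24]
i=25 'c': node 25→4 (via fail)
i=26 'a': node 4→5
i=27 'b': node 5→15
i=28 'a': node 15→16  → match P6@[26:28]
i=29 'd': node 16→17  → match P0@[27:29]
i=30 'd': node 17→18  → match P3@[25:30]
i=31 'a': node 18→9 (via fail)
i=32 'a': node 9→10
i=33 'a': node 10→11
i=34 'a': node 11→12
i=35 'b': node 12→13
i=36 'a': node 13→14  → match P2@[31:36],P6@[34:36]
i=37 'a': node 14→25 (via fail)  → match P5@[35:37]
i=38 'a': node 25→11 (via fail)
i=39 'a': node 11→12
i=40 'a': node 12→12 (via fail)
i=41 'a': node 12→12 (via fail)
i=42 'b': node 12→13
i=43 'a': node 13→14  → match P2@[38:43],P6@[41:43]
i=44 'c': node 14→4 (via fail)
i=45 'a': node 4→5
i=46 'c': node 5→6
i=47 'c': node 6→7
i=48 'd': node 7→8  → match P1@[44:48]
i=49 'c': node 8→4 (via fail)
i=50 'a': node 4→5
i=51 'b': node 5→15
i=52 'a': node 15→16  → match P6@[50:52]
i=53 'd': node 16→17  → match P0@[51:53]
i=54 'd': node 17→18  → match P3@[49:54]
i=55 'c': node 18→4 (via fail)
i=56 'a': node 4→5
i=57 'b': node 5→15
i=58 'a': node 15→16  → match P6@[56:58]
i=59 'c': node 16→4 (via fail)
i=60 'b': node 4→1 (via fail)
i=61 'a': node 1→2
i=62 'a': node 2→25  → match P5@[60:62]
i=63 'b': node 25→26 (via fail)
i=64 'a': node 26→27  → match P6@[62:64]
i=65 'd': node 27→3 (via fail)  → match P0@[63:65]

All matches (sorted): [[3,0],[9,1],[23,2],[23,6],[24,5],[28,6],[29,0],[30,3],[36,2],[36,6],[37,5],[43,2],[43,6],[48,1],[52,6],[53,0],[54,3],[58,6],[62,5],[64,6],[65,0]]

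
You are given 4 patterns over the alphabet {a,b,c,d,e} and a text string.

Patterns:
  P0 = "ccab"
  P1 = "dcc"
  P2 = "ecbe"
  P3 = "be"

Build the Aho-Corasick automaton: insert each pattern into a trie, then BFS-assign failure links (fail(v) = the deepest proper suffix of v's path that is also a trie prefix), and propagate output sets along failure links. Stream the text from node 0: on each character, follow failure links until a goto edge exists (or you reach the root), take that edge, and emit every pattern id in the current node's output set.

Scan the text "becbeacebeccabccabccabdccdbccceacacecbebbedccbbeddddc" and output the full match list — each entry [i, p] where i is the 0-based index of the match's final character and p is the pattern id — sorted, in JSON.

Construct AC machine:
Trie nodes:
  n0 'ε': b→12 c→1 d→5 e→8
  n1 'c': c→2
  n2 'cc': a→3
  n3 'cca': b→4
  n4 'ccab': ·  ←P0
  n5 'd': c→6
  n6 'dc': c→7
  n7 'dcc': ·  ←P1
  n8 'e': c→9
  n9 'ec': b→10
  n10 'ecb': e→11
  n11 'ecbe': ·  ←P2
  n12 'b': e→13
  n13 'be': ·  ←P3

BFS fail/out derivation:
  n1('c'): parent n0 fail=0; on 'c' 0 → fail=0;  out ∅∪∅=∅
  n5('d'): parent n0 fail=0; on 'd' 0 → fail=0;  out ∅∪∅=∅
  n8('e'): parent n0 fail=0; on 'e' 0 → fail=0;  out ∅∪∅=∅
  n12('b'): parent n0 fail=0; on 'b' 0 → fail=0;  out ∅∪∅=∅
  n2('cc'): parent n1 fail=0; on 'c' 0 → fail=1;  out ∅∪∅=∅
  n6('dc'): parent n5 fail=0; on 'c' 0 → fail=1;  out ∅∪∅=∅
  n9('ec'): parent n8 fail=0; on 'c' 0 → fail=1;  out ∅∪∅=∅
  n13('be'): parent n12 fail=0; on 'e' 0 → fail=8;  out {3}∪∅={3}
  n3('cca'): parent n2 fail=1; on 'a' 1→0 → fail=0;  out ∅∪∅=∅
  n7('dcc'): parent n6 fail=1; on 'c' 1 → fail=2;  out {1}∪∅={1}
  n10('ecb'): parent n9 fail=1; on 'b' 1→0 → fail=12;  out ∅∪∅=∅
  n4('ccab'): parent n3 fail=0; on 'b' 0 → fail=12;  out {0}∪∅={0}
  n11('ecbe'): parent n10 fail=12; on 'e' 12 → fail=13;  out {2}∪{3}={2,3}

Scan:
[0] read 'b'  n0⇒n12
[1] read 'e'  n12⇒n13  ** P3@[0:1]
[2] read 'c'  n13⇒n9 (via fail)
[3] read 'b'  n9⇒n10
[4] read 'e'  n10⇒n11  ** P2@[1:4],P3@[3:4]
[5] read 'a'  n11⇒n0 (via fail)
[6] read 'c'  n0⇒n1
[7] read 'e'  n1⇒n8 (via fail)
[8] read 'b'  n8⇒n12 (via fail)
[9] read 'e'  n12⇒n13  ** P3@[8:9]
[10] read 'c'  n13⇒n9 (via fail)
[11] read 'c'  n9⇒n2 (via fail)
[12] read 'a'  n2⇒n3
[13] read 'b'  n3⇒n4  ** P0@[10:13]
[14] read 'c'  n4⇒n1 (via fail)
[15] read 'c'  n1⇒n2
[16] read 'a'  n2⇒n3
[17] read 'b'  n3⇒n4  ** P0@[14:17]
[18] read 'c'  n4⇒n1 (via fail)
[19] read 'c'  n1⇒n2
[20] read 'a'  n2⇒n3
[21] read 'b'  n3⇒n4  ** P0@[18:21]
[22] read 'd'  n4⇒n5 (via fail)
[23] read 'c'  n5⇒n6
[24] read 'c'  n6⇒n7  ** P1@[22:24]
[25] read 'd'  n7⇒n5 (via fail)
[26] read 'b'  n5⇒n12 (via fail)
[27] read 'c'  n12⇒n1 (via fail)
[28] read 'c'  n1⇒n2
[29] read 'c'  n2⇒n2 (via fail)
[30] read 'e'  n2⇒n8 (via fail)
[31] read 'a'  n8⇒n0 (via fail)
[32] read 'c'  n0⇒n1
[33] read 'a'  n1⇒n0 (via fail)
[34] read 'c'  n0⇒n1
[35] read 'e'  n1⇒n8 (via fail)
[36] read 'c'  n8⇒n9
[37] read 'b'  n9⇒n10
[38] read 'e'  n10⇒n11  ** P2@[35:38],P3@[37:38]
[39] read 'b'  n11⇒n12 (via fail)
[40] read 'b'  n12⇒n12 (via fail)
[41] read 'e'  n12⇒n13  ** P3@[40:41]
[42] read 'd'  n13⇒n5 (via fail)
[43] read 'c'  n5⇒n6
[44] read 'c'  n6⇒n7  ** P1@[42:44]
[45] read 'b'  n7⇒n12 (via fail)
[46] read 'b'  n12⇒n12 (via fail)
[47] read 'e'  n12⇒n13  ** P3@[46:47]
[48] read 'd'  n13⇒n5 (via fail)
[49] read 'd'  n5⇒n5 (via fail)
[50] read 'd'  n5⇒n5 (via fail)
[51] read 'd'  n5⇒n5 (via fail)
[52] read 'c'  n5⇒n6

Result: [[1,3],[4,2],[4,3],[9,3],[13,0],[17,0],[21,0],[24,1],[38,2],[38,3],[41,3],[44,1],[47,3]]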